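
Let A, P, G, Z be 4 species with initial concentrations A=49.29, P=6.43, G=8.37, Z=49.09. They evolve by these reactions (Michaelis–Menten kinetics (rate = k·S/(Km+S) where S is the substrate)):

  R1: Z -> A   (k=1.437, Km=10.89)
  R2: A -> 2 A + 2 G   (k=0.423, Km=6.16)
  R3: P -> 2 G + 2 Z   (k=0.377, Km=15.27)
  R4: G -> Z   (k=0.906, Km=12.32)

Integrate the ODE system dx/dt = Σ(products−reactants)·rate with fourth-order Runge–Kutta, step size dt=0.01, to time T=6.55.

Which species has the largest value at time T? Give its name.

Dominant species at T: A

RK4 with dt=0.01: 655 steps to T=6.55. Trajectory (selected grid times):
t=0.00: A=49.29 P=6.43 G=8.37 Z=49.09
t=0.73: A=50.42 P=6.35 G=8.81 Z=48.67
t=1.46: A=51.55 P=6.27 G=9.24 Z=48.25
t=2.18: A=52.67 P=6.19 G=9.66 Z=47.85
t=2.91: A=53.80 P=6.11 G=10.08 Z=47.45
t=3.64: A=54.93 P=6.03 G=10.49 Z=47.05
t=4.37: A=56.06 P=5.95 G=10.89 Z=46.66
t=5.09: A=57.17 P=5.88 G=11.28 Z=46.28
t=5.82: A=58.30 P=5.80 G=11.68 Z=45.91
t=6.55: A=59.43 P=5.73 G=12.06 Z=45.54
At T=6.55: A=59.43 P=5.73 G=12.06 Z=45.54; the largest is A.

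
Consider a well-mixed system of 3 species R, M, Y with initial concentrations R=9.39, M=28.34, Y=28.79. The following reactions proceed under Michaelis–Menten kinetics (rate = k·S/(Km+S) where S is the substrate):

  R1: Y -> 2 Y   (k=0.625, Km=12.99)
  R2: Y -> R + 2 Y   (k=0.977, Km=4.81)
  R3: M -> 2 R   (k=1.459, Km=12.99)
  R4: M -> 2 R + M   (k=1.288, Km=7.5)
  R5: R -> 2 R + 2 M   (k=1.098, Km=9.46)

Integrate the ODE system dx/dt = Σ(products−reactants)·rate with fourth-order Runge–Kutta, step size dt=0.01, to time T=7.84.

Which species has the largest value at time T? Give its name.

Dominant species at T: R

RK4 with dt=0.01: 784 steps to T=7.84. Trajectory (selected grid times):
t=0.00: R=9.39 M=28.34 Y=28.79
t=0.87: R=14.16 M=28.52 Y=29.90
t=1.74: R=19.03 M=28.87 Y=31.01
t=2.61: R=23.97 M=29.31 Y=32.14
t=3.48: R=28.96 M=29.84 Y=33.27
t=4.36: R=34.07 M=30.43 Y=34.42
t=5.23: R=39.16 M=31.05 Y=35.56
t=6.10: R=44.29 M=31.71 Y=36.71
t=6.97: R=49.46 M=32.40 Y=37.87
t=7.84: R=54.67 M=33.11 Y=39.03
At T=7.84: R=54.67 M=33.11 Y=39.03; the largest is R.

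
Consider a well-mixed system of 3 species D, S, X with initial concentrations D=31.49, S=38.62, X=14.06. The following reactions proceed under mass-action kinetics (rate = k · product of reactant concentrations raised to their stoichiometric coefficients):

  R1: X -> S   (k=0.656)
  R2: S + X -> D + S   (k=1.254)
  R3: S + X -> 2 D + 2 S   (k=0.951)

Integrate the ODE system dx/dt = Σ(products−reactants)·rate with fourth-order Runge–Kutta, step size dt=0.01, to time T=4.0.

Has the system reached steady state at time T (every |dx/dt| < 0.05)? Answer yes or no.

Steady state at T: yes

RK4 with dt=0.01: 400 steps to T=4.0. Trajectory (selected grid times):
t=0.00: D=31.49 S=38.62 X=14.06
t=0.44: D=51.47 S=44.74 X=0.00
t=0.89: D=51.47 S=44.74 X=0.00
t=1.33: D=51.47 S=44.74 X=0.00
t=1.78: D=51.47 S=44.74 X=0.00
t=2.22: D=51.47 S=44.74 X=0.00
t=2.67: D=51.47 S=44.74 X=0.00
t=3.11: D=51.47 S=44.74 X=0.00
t=3.56: D=51.47 S=44.74 X=0.00
t=4.00: D=51.47 S=44.74 X=0.00
Rates at T: R1=0.0000, R2=0.0000, R3=0.0000
dx/dt at T (Σ net stoichiometry × rate): D=+0.0000, S=+0.0000, X=-0.0000
Largest |dx/dt| is |+0.0000| (D) < 0.05 → steady.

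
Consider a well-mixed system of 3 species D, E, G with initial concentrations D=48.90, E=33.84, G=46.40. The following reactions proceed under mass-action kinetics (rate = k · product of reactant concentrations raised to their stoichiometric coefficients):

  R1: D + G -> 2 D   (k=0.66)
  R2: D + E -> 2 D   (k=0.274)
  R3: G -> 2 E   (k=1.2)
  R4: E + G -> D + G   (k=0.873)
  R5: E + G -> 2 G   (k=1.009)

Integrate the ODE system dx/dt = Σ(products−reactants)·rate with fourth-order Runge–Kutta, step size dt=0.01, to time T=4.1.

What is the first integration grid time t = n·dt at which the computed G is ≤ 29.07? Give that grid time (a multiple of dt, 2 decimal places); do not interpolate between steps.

Threshold first reached at t = 0.02

RK4 with dt=0.01: 410 steps to T=4.1. Trajectory (selected grid times):
t=0.00: D=48.90 E=33.84 G=46.40
t=0.01: D=79.08 E=13.46 G=37.12
t=0.02: D=101.41 E=6.53 G=22.08
t=0.46: D=130.38 E=0.00 G=0.00
t=0.91: D=130.38 E=0.00 G=0.00
t=1.37: D=130.38 E=0.00 G=0.00
t=1.82: D=130.38 E=0.00 G=0.00
t=2.28: D=130.38 E=0.00 G=0.00
t=2.73: D=130.38 E=0.00 G=0.00
t=3.19: D=130.38 E=0.00 G=0.00
t=3.64: D=130.38 E=0.00 G=0.00
t=4.10: D=130.38 E=0.00 G=0.00
G(0.01)=37.121 > 29.07 but G(0.02)=22.078 ≤ 29.07, so the first grid time is t=0.02.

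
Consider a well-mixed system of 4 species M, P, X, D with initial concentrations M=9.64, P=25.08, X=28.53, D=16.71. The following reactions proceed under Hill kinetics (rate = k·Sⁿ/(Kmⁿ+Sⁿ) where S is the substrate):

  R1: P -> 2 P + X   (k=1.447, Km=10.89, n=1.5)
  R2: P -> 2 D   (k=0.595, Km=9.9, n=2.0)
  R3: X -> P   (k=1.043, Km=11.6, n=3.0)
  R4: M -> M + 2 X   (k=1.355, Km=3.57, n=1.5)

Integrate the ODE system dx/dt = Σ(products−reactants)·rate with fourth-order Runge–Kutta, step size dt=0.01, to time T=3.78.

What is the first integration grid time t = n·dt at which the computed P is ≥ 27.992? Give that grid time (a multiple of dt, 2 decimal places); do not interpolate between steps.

RK4 with dt=0.01: 378 steps to T=3.78. Trajectory (selected grid times):
t=0.00: M=9.64 P=25.08 X=28.53 D=16.71
t=0.42: M=9.64 P=25.75 X=29.52 D=17.14
t=0.84: M=9.64 P=26.42 X=30.52 D=17.58
t=1.26: M=9.64 P=27.10 X=31.51 D=18.02
t=1.68: M=9.64 P=27.79 X=32.51 D=18.46
t=1.80: M=9.64 P=27.98 X=32.79 D=18.59
t=1.81: M=9.64 P=28.00 X=32.82 D=18.60
t=2.10: M=9.64 P=28.47 X=33.51 D=18.91
t=2.52: M=9.64 P=29.16 X=34.51 D=19.35
t=2.94: M=9.64 P=29.86 X=35.51 D=19.80
t=3.36: M=9.64 P=30.56 X=36.51 D=20.25
t=3.78: M=9.64 P=31.26 X=37.52 D=20.71
P(1.80)=27.982 < 27.992 but P(1.81)=27.998 ≥ 27.992, so the first grid time is t=1.81.

Threshold first reached at t = 1.81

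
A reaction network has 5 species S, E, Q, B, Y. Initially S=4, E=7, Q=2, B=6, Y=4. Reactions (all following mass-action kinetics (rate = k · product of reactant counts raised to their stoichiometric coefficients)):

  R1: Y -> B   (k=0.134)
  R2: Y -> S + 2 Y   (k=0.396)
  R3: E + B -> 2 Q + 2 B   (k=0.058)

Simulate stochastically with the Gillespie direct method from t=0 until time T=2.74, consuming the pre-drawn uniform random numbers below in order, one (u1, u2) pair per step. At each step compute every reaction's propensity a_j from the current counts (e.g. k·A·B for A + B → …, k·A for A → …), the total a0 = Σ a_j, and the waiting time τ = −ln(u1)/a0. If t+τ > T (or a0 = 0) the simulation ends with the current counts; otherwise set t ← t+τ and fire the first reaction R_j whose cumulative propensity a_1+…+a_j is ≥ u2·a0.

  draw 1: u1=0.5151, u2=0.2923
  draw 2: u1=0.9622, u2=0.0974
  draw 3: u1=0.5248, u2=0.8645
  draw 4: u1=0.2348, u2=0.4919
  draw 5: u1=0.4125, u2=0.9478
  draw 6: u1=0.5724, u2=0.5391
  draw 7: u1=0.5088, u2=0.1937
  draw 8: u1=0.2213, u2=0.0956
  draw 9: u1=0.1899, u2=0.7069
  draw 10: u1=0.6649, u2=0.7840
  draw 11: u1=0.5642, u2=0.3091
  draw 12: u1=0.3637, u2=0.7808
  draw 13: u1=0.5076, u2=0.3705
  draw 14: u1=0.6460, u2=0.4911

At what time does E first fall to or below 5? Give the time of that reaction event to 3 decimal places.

Threshold first reached at t = 0.579

t=0.000: S=4 E=7 Q=2 B=6 Y=4
Draw 1: a1=0.536, a2=1.584, a3=2.436, a0=4.556; τ=−ln(0.5151)/4.556=0.146 → t=0.146; u2·a0=0.2923·4.556=1.332; a1=0.536 < 1.332 ≤ a1+a2=2.120 → R2 fires; S=5 E=7 Q=2 B=6 Y=5
Draw 2: a1=0.670, a2=1.980, a3=2.436, a0=5.086; τ=−ln(0.9622)/5.086=0.008 → t=0.153; u2·a0=0.0974·5.086=0.495 ≤ a1=0.670 → R1 fires; S=5 E=7 Q=2 B=7 Y=4
Draw 3: a1=0.536, a2=1.584, a3=2.842, a0=4.962; τ=−ln(0.5248)/4.962=0.130 → t=0.283; u2·a0=0.8645·4.962=4.290; a1+a2=2.120 < 4.290 ≤ a1+…+a3=4.962 → R3 fires; S=5 E=6 Q=4 B=8 Y=4
Draw 4: a1=0.536, a2=1.584, a3=2.784, a0=4.904; τ=−ln(0.2348)/4.904=0.295 → t=0.579; u2·a0=0.4919·4.904=2.412; a1+a2=2.120 < 2.412 ≤ a1+…+a3=4.904 → R3 fires; S=5 E=5 Q=6 B=9 Y=4
Draw 5: a1=0.536, a2=1.584, a3=2.610, a0=4.730; τ=−ln(0.4125)/4.730=0.187 → t=0.766; u2·a0=0.9478·4.730=4.483; a1+a2=2.120 < 4.483 ≤ a1+…+a3=4.730 → R3 fires; S=5 E=4 Q=8 B=10 Y=4
Draw 6: a1=0.536, a2=1.584, a3=2.320, a0=4.440; τ=−ln(0.5724)/4.440=0.126 → t=0.891; u2·a0=0.5391·4.440=2.394; a1+a2=2.120 < 2.394 ≤ a1+…+a3=4.440 → R3 fires; S=5 E=3 Q=10 B=11 Y=4
Draw 7: a1=0.536, a2=1.584, a3=1.914, a0=4.034; τ=−ln(0.5088)/4.034=0.168 → t=1.059; u2·a0=0.1937·4.034=0.781; a1=0.536 < 0.781 ≤ a1+a2=2.120 → R2 fires; S=6 E=3 Q=10 B=11 Y=5
Draw 8: a1=0.670, a2=1.980, a3=1.914, a0=4.564; τ=−ln(0.2213)/4.564=0.330 → t=1.389; u2·a0=0.0956·4.564=0.436 ≤ a1=0.670 → R1 fires; S=6 E=3 Q=10 B=12 Y=4
Draw 9: a1=0.536, a2=1.584, a3=2.088, a0=4.208; τ=−ln(0.1899)/4.208=0.395 → t=1.784; u2·a0=0.7069·4.208=2.975; a1+a2=2.120 < 2.975 ≤ a1+…+a3=4.208 → R3 fires; S=6 E=2 Q=12 B=13 Y=4
Draw 10: a1=0.536, a2=1.584, a3=1.508, a0=3.628; τ=−ln(0.6649)/3.628=0.112 → t=1.897; u2·a0=0.7840·3.628=2.844; a1+a2=2.120 < 2.844 ≤ a1+…+a3=3.628 → R3 fires; S=6 E=1 Q=14 B=14 Y=4
Draw 11: a1=0.536, a2=1.584, a3=0.812, a0=2.932; τ=−ln(0.5642)/2.932=0.195 → t=2.092; u2·a0=0.3091·2.932=0.906; a1=0.536 < 0.906 ≤ a1+a2=2.120 → R2 fires; S=7 E=1 Q=14 B=14 Y=5
Draw 12: a1=0.670, a2=1.980, a3=0.812, a0=3.462; τ=−ln(0.3637)/3.462=0.292 → t=2.384; u2·a0=0.7808·3.462=2.703; a1+a2=2.650 < 2.703 ≤ a1+…+a3=3.462 → R3 fires; S=7 E=0 Q=16 B=15 Y=5
Draw 13: a1=0.670, a2=1.980, a3=0.000, a0=2.650; τ=−ln(0.5076)/2.650=0.256 → t=2.640; u2·a0=0.3705·2.650=0.982; a1=0.670 < 0.982 ≤ a1+a2=2.650 → R2 fires; S=8 E=0 Q=16 B=15 Y=6
Draw 14: a1=0.804, a2=2.376, a3=0.000, a0=3.180; τ=−ln(0.6460)/3.180=0.137 → t=2.777 > T=2.74: stop.
E first becomes ≤ 5 when it reaches 5 at the event at t=0.579.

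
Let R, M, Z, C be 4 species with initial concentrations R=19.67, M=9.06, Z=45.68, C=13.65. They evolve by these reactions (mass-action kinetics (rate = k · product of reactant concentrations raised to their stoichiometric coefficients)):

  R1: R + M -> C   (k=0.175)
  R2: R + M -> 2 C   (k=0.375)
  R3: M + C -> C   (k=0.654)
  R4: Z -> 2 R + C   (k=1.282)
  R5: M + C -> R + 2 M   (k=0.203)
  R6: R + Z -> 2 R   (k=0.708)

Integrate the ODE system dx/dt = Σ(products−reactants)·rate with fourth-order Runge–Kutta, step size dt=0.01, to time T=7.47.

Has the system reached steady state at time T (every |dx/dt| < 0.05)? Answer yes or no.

RK4 with dt=0.01: 747 steps to T=7.47. Trajectory (selected grid times):
t=0.00: R=19.67 M=9.06 Z=45.68 C=13.65
t=0.83: R=62.22 M=0.00 Z=0.00 C=25.38
t=1.66: R=62.22 M=0.00 Z=0.00 C=25.38
t=2.49: R=62.22 M=0.00 Z=0.00 C=25.38
t=3.32: R=62.22 M=0.00 Z=0.00 C=25.38
t=4.15: R=62.22 M=0.00 Z=0.00 C=25.38
t=4.98: R=62.22 M=0.00 Z=0.00 C=25.38
t=5.81: R=62.22 M=0.00 Z=0.00 C=25.38
t=6.64: R=62.22 M=0.00 Z=0.00 C=25.38
t=7.47: R=62.22 M=0.00 Z=0.00 C=25.38
Rates at T: R1=0.0000, R2=0.0000, R3=0.0000, R4=0.0000, R5=0.0000, R6=0.0000
dx/dt at T (Σ net stoichiometry × rate): R=+0.0000, M=-0.0000, Z=-0.0000, C=+0.0000
Largest |dx/dt| is |+0.0000| (R) < 0.05 → steady.

Steady state at T: yes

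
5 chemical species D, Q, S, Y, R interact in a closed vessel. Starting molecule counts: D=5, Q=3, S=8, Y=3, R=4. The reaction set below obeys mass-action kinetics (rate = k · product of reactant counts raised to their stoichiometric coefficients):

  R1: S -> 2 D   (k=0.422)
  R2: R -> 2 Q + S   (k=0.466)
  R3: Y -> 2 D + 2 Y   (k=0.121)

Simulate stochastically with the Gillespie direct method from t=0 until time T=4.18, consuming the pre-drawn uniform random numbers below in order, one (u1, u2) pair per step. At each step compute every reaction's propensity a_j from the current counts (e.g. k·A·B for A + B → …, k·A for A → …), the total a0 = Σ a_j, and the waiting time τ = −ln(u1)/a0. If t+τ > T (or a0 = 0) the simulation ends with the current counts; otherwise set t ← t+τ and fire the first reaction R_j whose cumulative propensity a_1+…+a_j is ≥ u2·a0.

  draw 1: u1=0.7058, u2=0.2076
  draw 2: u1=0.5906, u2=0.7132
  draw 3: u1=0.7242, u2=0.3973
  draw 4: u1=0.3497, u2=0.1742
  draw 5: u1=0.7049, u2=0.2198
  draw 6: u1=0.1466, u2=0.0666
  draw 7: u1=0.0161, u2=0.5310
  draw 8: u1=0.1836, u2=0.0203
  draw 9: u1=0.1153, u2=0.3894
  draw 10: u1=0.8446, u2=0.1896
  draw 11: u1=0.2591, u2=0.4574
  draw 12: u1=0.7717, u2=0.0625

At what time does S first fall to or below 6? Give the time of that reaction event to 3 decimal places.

Threshold first reached at t = 0.449

t=0.000: D=5 Q=3 S=8 Y=3 R=4
Draw 1: a1=3.376, a2=1.864, a3=0.363, a0=5.603; τ=−ln(0.7058)/5.603=0.062 → t=0.062; u2·a0=0.2076·5.603=1.163 ≤ a1=3.376 → R1 fires; D=7 Q=3 S=7 Y=3 R=4
Draw 2: a1=2.954, a2=1.864, a3=0.363, a0=5.181; τ=−ln(0.5906)/5.181=0.102 → t=0.164; u2·a0=0.7132·5.181=3.695; a1=2.954 < 3.695 ≤ a1+a2=4.818 → R2 fires; D=7 Q=5 S=8 Y=3 R=3
Draw 3: a1=3.376, a2=1.398, a3=0.363, a0=5.137; τ=−ln(0.7242)/5.137=0.063 → t=0.227; u2·a0=0.3973·5.137=2.041 ≤ a1=3.376 → R1 fires; D=9 Q=5 S=7 Y=3 R=3
Draw 4: a1=2.954, a2=1.398, a3=0.363, a0=4.715; τ=−ln(0.3497)/4.715=0.223 → t=0.449; u2·a0=0.1742·4.715=0.821 ≤ a1=2.954 → R1 fires; D=11 Q=5 S=6 Y=3 R=3
Draw 5: a1=2.532, a2=1.398, a3=0.363, a0=4.293; τ=−ln(0.7049)/4.293=0.081 → t=0.531; u2·a0=0.2198·4.293=0.944 ≤ a1=2.532 → R1 fires; D=13 Q=5 S=5 Y=3 R=3
Draw 6: a1=2.110, a2=1.398, a3=0.363, a0=3.871; τ=−ln(0.1466)/3.871=0.496 → t=1.027; u2·a0=0.0666·3.871=0.258 ≤ a1=2.110 → R1 fires; D=15 Q=5 S=4 Y=3 R=3
Draw 7: a1=1.688, a2=1.398, a3=0.363, a0=3.449; τ=−ln(0.0161)/3.449=1.197 → t=2.224; u2·a0=0.5310·3.449=1.831; a1=1.688 < 1.831 ≤ a1+a2=3.086 → R2 fires; D=15 Q=7 S=5 Y=3 R=2
Draw 8: a1=2.110, a2=0.932, a3=0.363, a0=3.405; τ=−ln(0.1836)/3.405=0.498 → t=2.722; u2·a0=0.0203·3.405=0.069 ≤ a1=2.110 → R1 fires; D=17 Q=7 S=4 Y=3 R=2
Draw 9: a1=1.688, a2=0.932, a3=0.363, a0=2.983; τ=−ln(0.1153)/2.983=0.724 → t=3.446; u2·a0=0.3894·2.983=1.162 ≤ a1=1.688 → R1 fires; D=19 Q=7 S=3 Y=3 R=2
Draw 10: a1=1.266, a2=0.932, a3=0.363, a0=2.561; τ=−ln(0.8446)/2.561=0.066 → t=3.512; u2·a0=0.1896·2.561=0.486 ≤ a1=1.266 → R1 fires; D=21 Q=7 S=2 Y=3 R=2
Draw 11: a1=0.844, a2=0.932, a3=0.363, a0=2.139; τ=−ln(0.2591)/2.139=0.631 → t=4.143; u2·a0=0.4574·2.139=0.978; a1=0.844 < 0.978 ≤ a1+a2=1.776 → R2 fires; D=21 Q=9 S=3 Y=3 R=1
Draw 12: a1=1.266, a2=0.466, a3=0.363, a0=2.095; τ=−ln(0.7717)/2.095=0.124 → t=4.267 > T=4.18: stop.
S first becomes ≤ 6 when it reaches 6 at the event at t=0.449.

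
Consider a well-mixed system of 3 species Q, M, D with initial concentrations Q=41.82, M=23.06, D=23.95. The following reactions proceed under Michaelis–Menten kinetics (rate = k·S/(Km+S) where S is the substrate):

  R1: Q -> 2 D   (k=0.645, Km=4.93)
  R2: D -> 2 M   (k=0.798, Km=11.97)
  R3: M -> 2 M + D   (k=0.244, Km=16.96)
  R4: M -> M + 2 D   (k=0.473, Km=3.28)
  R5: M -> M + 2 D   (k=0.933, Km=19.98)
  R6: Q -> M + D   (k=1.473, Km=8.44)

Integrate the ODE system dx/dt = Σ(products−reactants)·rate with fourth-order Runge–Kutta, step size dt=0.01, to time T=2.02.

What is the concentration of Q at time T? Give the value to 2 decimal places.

RK4 with dt=0.01: 202 steps to T=2.02. Trajectory (selected grid times):
t=0.00: Q=41.82 M=23.06 D=23.95
t=0.22: Q=41.42 M=23.60 D=24.79
t=0.45: Q=41.01 M=24.16 D=25.67
t=0.67: Q=40.61 M=24.70 D=26.51
t=0.90: Q=40.20 M=25.27 D=27.39
t=1.12: Q=39.81 M=25.81 D=28.24
t=1.35: Q=39.40 M=26.39 D=29.12
t=1.57: Q=39.00 M=26.93 D=29.97
t=1.80: Q=38.59 M=27.51 D=30.86
t=2.02: Q=38.20 M=28.06 D=31.70
Read off Q at T=2.02: 38.20

Q at T = 38.20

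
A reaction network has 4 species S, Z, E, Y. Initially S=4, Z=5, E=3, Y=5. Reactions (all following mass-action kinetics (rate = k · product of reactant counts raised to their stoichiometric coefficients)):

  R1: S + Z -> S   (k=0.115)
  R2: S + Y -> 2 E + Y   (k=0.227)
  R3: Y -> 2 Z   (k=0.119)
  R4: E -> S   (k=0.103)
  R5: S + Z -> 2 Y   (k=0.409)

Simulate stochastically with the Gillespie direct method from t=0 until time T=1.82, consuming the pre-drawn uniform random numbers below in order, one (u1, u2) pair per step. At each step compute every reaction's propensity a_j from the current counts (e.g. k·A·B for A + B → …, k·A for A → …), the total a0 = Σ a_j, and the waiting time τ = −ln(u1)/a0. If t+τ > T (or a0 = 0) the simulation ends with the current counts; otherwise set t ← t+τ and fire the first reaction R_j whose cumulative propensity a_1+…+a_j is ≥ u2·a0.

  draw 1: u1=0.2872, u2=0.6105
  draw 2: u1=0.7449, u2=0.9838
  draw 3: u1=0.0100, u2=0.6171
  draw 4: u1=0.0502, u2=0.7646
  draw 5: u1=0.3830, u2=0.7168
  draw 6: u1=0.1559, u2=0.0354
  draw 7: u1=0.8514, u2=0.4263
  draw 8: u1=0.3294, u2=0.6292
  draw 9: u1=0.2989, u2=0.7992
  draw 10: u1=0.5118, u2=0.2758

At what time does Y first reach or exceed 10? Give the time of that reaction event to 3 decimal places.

Threshold first reached at t = 0.933

t=0.000: S=4 Z=5 E=3 Y=5
Draw 1: a1=2.300, a2=4.540, a3=0.595, a4=0.309, a5=8.180, a0=15.924; τ=−ln(0.2872)/15.924=0.078 → t=0.078; u2·a0=0.6105·15.924=9.722; a1+…+a4=7.744 < 9.722 ≤ a1+…+a5=15.924 → R5 fires; S=3 Z=4 E=3 Y=7
Draw 2: a1=1.380, a2=4.767, a3=0.833, a4=0.309, a5=4.908, a0=12.197; τ=−ln(0.7449)/12.197=0.024 → t=0.102; u2·a0=0.9838·12.197=11.999; a1+…+a4=7.289 < 11.999 ≤ a1+…+a5=12.197 → R5 fires; S=2 Z=3 E=3 Y=9
Draw 3: a1=0.690, a2=4.086, a3=1.071, a4=0.309, a5=2.454, a0=8.610; τ=−ln(0.0100)/8.610=0.535 → t=0.637; u2·a0=0.6171·8.610=5.313; a1+a2=4.776 < 5.313 ≤ a1+…+a3=5.847 → R3 fires; S=2 Z=5 E=3 Y=8
Draw 4: a1=1.150, a2=3.632, a3=0.952, a4=0.309, a5=4.090, a0=10.133; τ=−ln(0.0502)/10.133=0.295 → t=0.933; u2·a0=0.7646·10.133=7.748; a1+…+a4=6.043 < 7.748 ≤ a1+…+a5=10.133 → R5 fires; S=1 Z=4 E=3 Y=10
Draw 5: a1=0.460, a2=2.270, a3=1.190, a4=0.309, a5=1.636, a0=5.865; τ=−ln(0.3830)/5.865=0.164 → t=1.096; u2·a0=0.7168·5.865=4.204; a1+…+a3=3.920 < 4.204 ≤ a1+…+a4=4.229 → R4 fires; S=2 Z=4 E=2 Y=10
Draw 6: a1=0.920, a2=4.540, a3=1.190, a4=0.206, a5=3.272, a0=10.128; τ=−ln(0.1559)/10.128=0.184 → t=1.280; u2·a0=0.0354·10.128=0.359 ≤ a1=0.920 → R1 fires; S=2 Z=3 E=2 Y=10
Draw 7: a1=0.690, a2=4.540, a3=1.190, a4=0.206, a5=2.454, a0=9.080; τ=−ln(0.8514)/9.080=0.018 → t=1.297; u2·a0=0.4263·9.080=3.871; a1=0.690 < 3.871 ≤ a1+a2=5.230 → R2 fires; S=1 Z=3 E=4 Y=10
Draw 8: a1=0.345, a2=2.270, a3=1.190, a4=0.412, a5=1.227, a0=5.444; τ=−ln(0.3294)/5.444=0.204 → t=1.501; u2·a0=0.6292·5.444=3.425; a1+a2=2.615 < 3.425 ≤ a1+…+a3=3.805 → R3 fires; S=1 Z=5 E=4 Y=9
Draw 9: a1=0.575, a2=2.043, a3=1.071, a4=0.412, a5=2.045, a0=6.146; τ=−ln(0.2989)/6.146=0.196 → t=1.698; u2·a0=0.7992·6.146=4.912; a1+…+a4=4.101 < 4.912 ≤ a1+…+a5=6.146 → R5 fires; S=0 Z=4 E=4 Y=11
Draw 10: a1=0.000, a2=0.000, a3=1.309, a4=0.412, a5=0.000, a0=1.721; τ=−ln(0.5118)/1.721=0.389 → t=2.087 > T=1.82: stop.
Y first becomes ≥ 10 when it reaches 10 at the event at t=0.933.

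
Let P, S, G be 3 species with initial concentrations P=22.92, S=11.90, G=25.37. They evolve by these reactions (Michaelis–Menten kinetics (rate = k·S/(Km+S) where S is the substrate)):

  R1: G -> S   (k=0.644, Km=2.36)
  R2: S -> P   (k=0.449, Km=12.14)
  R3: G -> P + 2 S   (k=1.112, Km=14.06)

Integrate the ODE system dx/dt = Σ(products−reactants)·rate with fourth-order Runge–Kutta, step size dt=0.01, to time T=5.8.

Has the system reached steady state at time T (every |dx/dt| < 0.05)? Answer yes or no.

Steady state at T: no

RK4 with dt=0.01: 580 steps to T=5.8. Trajectory (selected grid times):
t=0.00: P=22.92 S=11.90 G=25.37
t=0.64: P=23.52 S=13.04 G=24.54
t=1.29: P=24.13 S=14.18 G=23.70
t=1.93: P=24.73 S=15.29 G=22.88
t=2.58: P=25.34 S=16.39 G=22.06
t=3.22: P=25.94 S=17.46 G=21.26
t=3.87: P=26.55 S=18.52 G=20.45
t=4.51: P=27.14 S=19.55 G=19.66
t=5.16: P=27.74 S=20.58 G=18.87
t=5.80: P=28.33 S=21.57 G=18.10
Rates at T: R1=0.5697, R2=0.2873, R3=0.6259
dx/dt at T (Σ net stoichiometry × rate): P=+0.9132, S=+1.5341, G=-1.1956
Largest |dx/dt| is |+1.5341| (S) ≥ 0.05 → not steady.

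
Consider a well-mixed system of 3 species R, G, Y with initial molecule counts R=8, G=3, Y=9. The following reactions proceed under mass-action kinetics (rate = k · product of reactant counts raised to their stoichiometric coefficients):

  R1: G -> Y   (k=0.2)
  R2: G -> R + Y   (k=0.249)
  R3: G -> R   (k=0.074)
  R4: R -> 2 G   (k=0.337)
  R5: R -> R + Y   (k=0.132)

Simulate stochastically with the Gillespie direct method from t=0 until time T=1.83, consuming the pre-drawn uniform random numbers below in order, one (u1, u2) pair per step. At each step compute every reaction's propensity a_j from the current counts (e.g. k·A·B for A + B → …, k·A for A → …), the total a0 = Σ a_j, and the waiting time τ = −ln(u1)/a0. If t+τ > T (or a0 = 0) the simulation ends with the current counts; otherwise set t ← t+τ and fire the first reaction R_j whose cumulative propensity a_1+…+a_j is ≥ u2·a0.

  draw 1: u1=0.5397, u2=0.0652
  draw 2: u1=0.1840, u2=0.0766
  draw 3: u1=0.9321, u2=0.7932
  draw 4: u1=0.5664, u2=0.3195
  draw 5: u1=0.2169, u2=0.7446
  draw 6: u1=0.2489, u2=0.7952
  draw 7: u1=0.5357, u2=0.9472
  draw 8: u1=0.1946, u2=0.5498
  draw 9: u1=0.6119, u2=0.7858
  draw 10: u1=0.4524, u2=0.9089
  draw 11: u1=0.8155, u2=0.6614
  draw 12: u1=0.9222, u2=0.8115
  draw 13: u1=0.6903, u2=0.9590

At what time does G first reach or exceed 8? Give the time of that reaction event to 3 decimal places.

Threshold first reached at t = 1.648

t=0.000: R=8 G=3 Y=9
Draw 1: a1=0.600, a2=0.747, a3=0.222, a4=2.696, a5=1.056, a0=5.321; τ=−ln(0.5397)/5.321=0.116 → t=0.116; u2·a0=0.0652·5.321=0.347 ≤ a1=0.600 → R1 fires; R=8 G=2 Y=10
Draw 2: a1=0.400, a2=0.498, a3=0.148, a4=2.696, a5=1.056, a0=4.798; τ=−ln(0.1840)/4.798=0.353 → t=0.469; u2·a0=0.0766·4.798=0.368 ≤ a1=0.400 → R1 fires; R=8 G=1 Y=11
Draw 3: a1=0.200, a2=0.249, a3=0.074, a4=2.696, a5=1.056, a0=4.275; τ=−ln(0.9321)/4.275=0.016 → t=0.485; u2·a0=0.7932·4.275=3.391; a1+…+a4=3.219 < 3.391 ≤ a1+…+a5=4.275 → R5 fires; R=8 G=1 Y=12
Draw 4: a1=0.200, a2=0.249, a3=0.074, a4=2.696, a5=1.056, a0=4.275; τ=−ln(0.5664)/4.275=0.133 → t=0.618; u2·a0=0.3195·4.275=1.366; a1+…+a3=0.523 < 1.366 ≤ a1+…+a4=3.219 → R4 fires; R=7 G=3 Y=12
Draw 5: a1=0.600, a2=0.747, a3=0.222, a4=2.359, a5=0.924, a0=4.852; τ=−ln(0.2169)/4.852=0.315 → t=0.933; u2·a0=0.7446·4.852=3.613; a1+…+a3=1.569 < 3.613 ≤ a1+…+a4=3.928 → R4 fires; R=6 G=5 Y=12
Draw 6: a1=1.000, a2=1.245, a3=0.370, a4=2.022, a5=0.792, a0=5.429; τ=−ln(0.2489)/5.429=0.256 → t=1.189; u2·a0=0.7952·5.429=4.317; a1+…+a3=2.615 < 4.317 ≤ a1+…+a4=4.637 → R4 fires; R=5 G=7 Y=12
Draw 7: a1=1.400, a2=1.743, a3=0.518, a4=1.685, a5=0.660, a0=6.006; τ=−ln(0.5357)/6.006=0.104 → t=1.293; u2·a0=0.9472·6.006=5.689; a1+…+a4=5.346 < 5.689 ≤ a1+…+a5=6.006 → R5 fires; R=5 G=7 Y=13
Draw 8: a1=1.400, a2=1.743, a3=0.518, a4=1.685, a5=0.660, a0=6.006; τ=−ln(0.1946)/6.006=0.273 → t=1.566; u2·a0=0.5498·6.006=3.302; a1+a2=3.143 < 3.302 ≤ a1+…+a3=3.661 → R3 fires; R=6 G=6 Y=13
Draw 9: a1=1.200, a2=1.494, a3=0.444, a4=2.022, a5=0.792, a0=5.952; τ=−ln(0.6119)/5.952=0.083 → t=1.648; u2·a0=0.7858·5.952=4.677; a1+…+a3=3.138 < 4.677 ≤ a1+…+a4=5.160 → R4 fires; R=5 G=8 Y=13
Draw 10: a1=1.600, a2=1.992, a3=0.592, a4=1.685, a5=0.660, a0=6.529; τ=−ln(0.4524)/6.529=0.121 → t=1.770; u2·a0=0.9089·6.529=5.934; a1+…+a4=5.869 < 5.934 ≤ a1+…+a5=6.529 → R5 fires; R=5 G=8 Y=14
Draw 11: a1=1.600, a2=1.992, a3=0.592, a4=1.685, a5=0.660, a0=6.529; τ=−ln(0.8155)/6.529=0.031 → t=1.801; u2·a0=0.6614·6.529=4.318; a1+…+a3=4.184 < 4.318 ≤ a1+…+a4=5.869 → R4 fires; R=4 G=10 Y=14
Draw 12: a1=2.000, a2=2.490, a3=0.740, a4=1.348, a5=0.528, a0=7.106; τ=−ln(0.9222)/7.106=0.011 → t=1.812; u2·a0=0.8115·7.106=5.767; a1+…+a3=5.230 < 5.767 ≤ a1+…+a4=6.578 → R4 fires; R=3 G=12 Y=14
Draw 13: a1=2.400, a2=2.988, a3=0.888, a4=1.011, a5=0.396, a0=7.683; τ=−ln(0.6903)/7.683=0.048 → t=1.861 > T=1.83: stop.
G first becomes ≥ 8 when it reaches 8 at the event at t=1.648.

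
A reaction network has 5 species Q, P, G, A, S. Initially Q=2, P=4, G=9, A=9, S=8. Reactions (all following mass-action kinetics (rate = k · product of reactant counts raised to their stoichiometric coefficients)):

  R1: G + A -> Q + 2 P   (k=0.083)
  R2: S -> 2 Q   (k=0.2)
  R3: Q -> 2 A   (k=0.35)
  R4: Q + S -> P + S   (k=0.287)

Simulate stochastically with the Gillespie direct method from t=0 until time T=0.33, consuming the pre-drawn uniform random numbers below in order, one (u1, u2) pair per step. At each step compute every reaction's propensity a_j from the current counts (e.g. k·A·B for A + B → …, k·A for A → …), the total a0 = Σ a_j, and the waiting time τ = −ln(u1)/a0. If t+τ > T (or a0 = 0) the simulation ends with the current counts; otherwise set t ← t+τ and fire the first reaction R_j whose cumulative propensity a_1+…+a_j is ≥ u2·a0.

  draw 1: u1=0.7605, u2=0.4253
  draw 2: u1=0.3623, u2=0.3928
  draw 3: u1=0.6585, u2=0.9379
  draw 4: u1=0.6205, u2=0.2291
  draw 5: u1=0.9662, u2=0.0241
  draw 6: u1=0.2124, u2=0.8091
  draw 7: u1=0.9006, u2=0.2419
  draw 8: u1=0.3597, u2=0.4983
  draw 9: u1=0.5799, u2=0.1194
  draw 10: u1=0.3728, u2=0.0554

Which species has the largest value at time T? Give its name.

Dominant species at T: P

t=0.000: Q=2 P=4 G=9 A=9 S=8
Draw 1: a1=6.723, a2=1.600, a3=0.700, a4=4.592, a0=13.615; τ=−ln(0.7605)/13.615=0.020 → t=0.020; u2·a0=0.4253·13.615=5.790 ≤ a1=6.723 → R1 fires; Q=3 P=6 G=8 A=8 S=8
Draw 2: a1=5.312, a2=1.600, a3=1.050, a4=6.888, a0=14.850; τ=−ln(0.3623)/14.850=0.068 → t=0.088; u2·a0=0.3928·14.850=5.833; a1=5.312 < 5.833 ≤ a1+a2=6.912 → R2 fires; Q=5 P=6 G=8 A=8 S=7
Draw 3: a1=5.312, a2=1.400, a3=1.750, a4=10.045, a0=18.507; τ=−ln(0.6585)/18.507=0.023 → t=0.111; u2·a0=0.9379·18.507=17.358; a1+…+a3=8.462 < 17.358 ≤ a1+…+a4=18.507 → R4 fires; Q=4 P=7 G=8 A=8 S=7
Draw 4: a1=5.312, a2=1.400, a3=1.400, a4=8.036, a0=16.148; τ=−ln(0.6205)/16.148=0.030 → t=0.141; u2·a0=0.2291·16.148=3.700 ≤ a1=5.312 → R1 fires; Q=5 P=9 G=7 A=7 S=7
Draw 5: a1=4.067, a2=1.400, a3=1.750, a4=10.045, a0=17.262; τ=−ln(0.9662)/17.262=0.002 → t=0.143; u2·a0=0.0241·17.262=0.416 ≤ a1=4.067 → R1 fires; Q=6 P=11 G=6 A=6 S=7
Draw 6: a1=2.988, a2=1.400, a3=2.100, a4=12.054, a0=18.542; τ=−ln(0.2124)/18.542=0.084 → t=0.226; u2·a0=0.8091·18.542=15.002; a1+…+a3=6.488 < 15.002 ≤ a1+…+a4=18.542 → R4 fires; Q=5 P=12 G=6 A=6 S=7
Draw 7: a1=2.988, a2=1.400, a3=1.750, a4=10.045, a0=16.183; τ=−ln(0.9006)/16.183=0.006 → t=0.233; u2·a0=0.2419·16.183=3.915; a1=2.988 < 3.915 ≤ a1+a2=4.388 → R2 fires; Q=7 P=12 G=6 A=6 S=6
Draw 8: a1=2.988, a2=1.200, a3=2.450, a4=12.054, a0=18.692; τ=−ln(0.3597)/18.692=0.055 → t=0.287; u2·a0=0.4983·18.692=9.314; a1+…+a3=6.638 < 9.314 ≤ a1+…+a4=18.692 → R4 fires; Q=6 P=13 G=6 A=6 S=6
Draw 9: a1=2.988, a2=1.200, a3=2.100, a4=10.332, a0=16.620; τ=−ln(0.5799)/16.620=0.033 → t=0.320; u2·a0=0.1194·16.620=1.984 ≤ a1=2.988 → R1 fires; Q=7 P=15 G=5 A=5 S=6
Draw 10: a1=2.075, a2=1.200, a3=2.450, a4=12.054, a0=17.779; τ=−ln(0.3728)/17.779=0.055 → t=0.376 > T=0.33: stop.
At T=0.33: Q=7 P=15 G=5 A=5 S=6; the largest is P.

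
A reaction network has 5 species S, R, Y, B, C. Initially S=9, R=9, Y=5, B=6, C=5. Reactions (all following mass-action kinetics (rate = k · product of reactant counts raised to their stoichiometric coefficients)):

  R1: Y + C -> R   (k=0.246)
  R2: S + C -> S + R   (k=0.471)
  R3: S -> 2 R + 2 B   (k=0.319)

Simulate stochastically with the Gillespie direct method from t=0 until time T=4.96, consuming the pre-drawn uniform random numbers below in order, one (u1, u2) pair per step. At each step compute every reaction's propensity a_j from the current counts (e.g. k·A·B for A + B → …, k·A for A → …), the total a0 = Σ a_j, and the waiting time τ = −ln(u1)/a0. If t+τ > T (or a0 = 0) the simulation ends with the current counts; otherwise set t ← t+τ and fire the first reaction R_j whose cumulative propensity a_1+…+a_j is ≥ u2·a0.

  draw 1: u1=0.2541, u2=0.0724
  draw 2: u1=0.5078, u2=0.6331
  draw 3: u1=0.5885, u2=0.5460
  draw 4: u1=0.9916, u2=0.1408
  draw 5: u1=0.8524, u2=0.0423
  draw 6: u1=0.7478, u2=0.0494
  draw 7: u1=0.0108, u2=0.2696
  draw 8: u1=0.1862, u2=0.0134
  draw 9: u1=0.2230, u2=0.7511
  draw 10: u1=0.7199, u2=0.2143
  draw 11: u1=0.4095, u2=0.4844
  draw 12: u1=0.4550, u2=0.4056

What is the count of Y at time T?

t=0.000: S=9 R=9 Y=5 B=6 C=5
Draw 1: a1=6.150, a2=21.195, a3=2.871, a0=30.216; τ=−ln(0.2541)/30.216=0.045 → t=0.045; u2·a0=0.0724·30.216=2.188 ≤ a1=6.150 → R1 fires; S=9 R=10 Y=4 B=6 C=4
Draw 2: a1=3.936, a2=16.956, a3=2.871, a0=23.763; τ=−ln(0.5078)/23.763=0.029 → t=0.074; u2·a0=0.6331·23.763=15.044; a1=3.936 < 15.044 ≤ a1+a2=20.892 → R2 fires; S=9 R=11 Y=4 B=6 C=3
Draw 3: a1=2.952, a2=12.717, a3=2.871, a0=18.540; τ=−ln(0.5885)/18.540=0.029 → t=0.102; u2·a0=0.5460·18.540=10.123; a1=2.952 < 10.123 ≤ a1+a2=15.669 → R2 fires; S=9 R=12 Y=4 B=6 C=2
Draw 4: a1=1.968, a2=8.478, a3=2.871, a0=13.317; τ=−ln(0.9916)/13.317=0.001 → t=0.103; u2·a0=0.1408·13.317=1.875 ≤ a1=1.968 → R1 fires; S=9 R=13 Y=3 B=6 C=1
Draw 5: a1=0.738, a2=4.239, a3=2.871, a0=7.848; τ=−ln(0.8524)/7.848=0.020 → t=0.123; u2·a0=0.0423·7.848=0.332 ≤ a1=0.738 → R1 fires; S=9 R=14 Y=2 B=6 C=0
Draw 6: a1=0.000, a2=0.000, a3=2.871, a0=2.871; τ=−ln(0.7478)/2.871=0.101 → t=0.225; u2·a0=0.0494·2.871=0.142; a1+a2=0.000 < 0.142 ≤ a1+…+a3=2.871 → R3 fires; S=8 R=16 Y=2 B=8 C=0
Draw 7: a1=0.000, a2=0.000, a3=2.552, a0=2.552; τ=−ln(0.0108)/2.552=1.774 → t=1.999; u2·a0=0.2696·2.552=0.688; a1+a2=0.000 < 0.688 ≤ a1+…+a3=2.552 → R3 fires; S=7 R=18 Y=2 B=10 C=0
Draw 8: a1=0.000, a2=0.000, a3=2.233, a0=2.233; τ=−ln(0.1862)/2.233=0.753 → t=2.752; u2·a0=0.0134·2.233=0.030; a1+a2=0.000 < 0.030 ≤ a1+…+a3=2.233 → R3 fires; S=6 R=20 Y=2 B=12 C=0
Draw 9: a1=0.000, a2=0.000, a3=1.914, a0=1.914; τ=−ln(0.2230)/1.914=0.784 → t=3.536; u2·a0=0.7511·1.914=1.438; a1+a2=0.000 < 1.438 ≤ a1+…+a3=1.914 → R3 fires; S=5 R=22 Y=2 B=14 C=0
Draw 10: a1=0.000, a2=0.000, a3=1.595, a0=1.595; τ=−ln(0.7199)/1.595=0.206 → t=3.742; u2·a0=0.2143·1.595=0.342; a1+a2=0.000 < 0.342 ≤ a1+…+a3=1.595 → R3 fires; S=4 R=24 Y=2 B=16 C=0
Draw 11: a1=0.000, a2=0.000, a3=1.276, a0=1.276; τ=−ln(0.4095)/1.276=0.700 → t=4.442; u2·a0=0.4844·1.276=0.618; a1+a2=0.000 < 0.618 ≤ a1+…+a3=1.276 → R3 fires; S=3 R=26 Y=2 B=18 C=0
Draw 12: a1=0.000, a2=0.000, a3=0.957, a0=0.957; τ=−ln(0.4550)/0.957=0.823 → t=5.264 > T=4.96: stop.
Read off Y at T=4.96: 2

Y at T = 2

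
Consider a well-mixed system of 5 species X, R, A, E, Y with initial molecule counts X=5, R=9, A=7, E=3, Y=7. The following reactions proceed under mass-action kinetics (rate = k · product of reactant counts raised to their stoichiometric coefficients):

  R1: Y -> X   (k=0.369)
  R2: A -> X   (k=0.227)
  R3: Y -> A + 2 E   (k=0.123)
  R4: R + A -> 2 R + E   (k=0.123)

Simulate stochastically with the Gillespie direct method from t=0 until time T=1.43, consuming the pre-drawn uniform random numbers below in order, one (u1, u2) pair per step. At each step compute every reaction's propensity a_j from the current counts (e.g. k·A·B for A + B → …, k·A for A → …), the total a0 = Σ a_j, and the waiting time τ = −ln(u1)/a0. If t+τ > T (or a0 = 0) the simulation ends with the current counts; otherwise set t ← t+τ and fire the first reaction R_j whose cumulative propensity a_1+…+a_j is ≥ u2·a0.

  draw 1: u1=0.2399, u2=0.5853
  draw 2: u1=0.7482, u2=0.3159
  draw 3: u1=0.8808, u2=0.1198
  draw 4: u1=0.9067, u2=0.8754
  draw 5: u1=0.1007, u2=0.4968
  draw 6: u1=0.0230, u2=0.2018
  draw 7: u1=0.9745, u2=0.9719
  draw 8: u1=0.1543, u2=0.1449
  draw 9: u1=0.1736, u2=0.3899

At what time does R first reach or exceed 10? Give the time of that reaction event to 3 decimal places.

Threshold first reached at t = 0.112

t=0.000: X=5 R=9 A=7 E=3 Y=7
Draw 1: a1=2.583, a2=1.589, a3=0.861, a4=7.749, a0=12.782; τ=−ln(0.2399)/12.782=0.112 → t=0.112; u2·a0=0.5853·12.782=7.481; a1+…+a3=5.033 < 7.481 ≤ a1+…+a4=12.782 → R4 fires; X=5 R=10 A=6 E=4 Y=7
Draw 2: a1=2.583, a2=1.362, a3=0.861, a4=7.380, a0=12.186; τ=−ln(0.7482)/12.186=0.024 → t=0.135; u2·a0=0.3159·12.186=3.850; a1=2.583 < 3.850 ≤ a1+a2=3.945 → R2 fires; X=6 R=10 A=5 E=4 Y=7
Draw 3: a1=2.583, a2=1.135, a3=0.861, a4=6.150, a0=10.729; τ=−ln(0.8808)/10.729=0.012 → t=0.147; u2·a0=0.1198·10.729=1.285 ≤ a1=2.583 → R1 fires; X=7 R=10 A=5 E=4 Y=6
Draw 4: a1=2.214, a2=1.135, a3=0.738, a4=6.150, a0=10.237; τ=−ln(0.9067)/10.237=0.010 → t=0.157; u2·a0=0.8754·10.237=8.961; a1+…+a3=4.087 < 8.961 ≤ a1+…+a4=10.237 → R4 fires; X=7 R=11 A=4 E=5 Y=6
Draw 5: a1=2.214, a2=0.908, a3=0.738, a4=5.412, a0=9.272; τ=−ln(0.1007)/9.272=0.248 → t=0.404; u2·a0=0.4968·9.272=4.606; a1+…+a3=3.860 < 4.606 ≤ a1+…+a4=9.272 → R4 fires; X=7 R=12 A=3 E=6 Y=6
Draw 6: a1=2.214, a2=0.681, a3=0.738, a4=4.428, a0=8.061; τ=−ln(0.0230)/8.061=0.468 → t=0.872; u2·a0=0.2018·8.061=1.627 ≤ a1=2.214 → R1 fires; X=8 R=12 A=3 E=6 Y=5
Draw 7: a1=1.845, a2=0.681, a3=0.615, a4=4.428, a0=7.569; τ=−ln(0.9745)/7.569=0.003 → t=0.876; u2·a0=0.9719·7.569=7.356; a1+…+a3=3.141 < 7.356 ≤ a1+…+a4=7.569 → R4 fires; X=8 R=13 A=2 E=7 Y=5
Draw 8: a1=1.845, a2=0.454, a3=0.615, a4=3.198, a0=6.112; τ=−ln(0.1543)/6.112=0.306 → t=1.182; u2·a0=0.1449·6.112=0.886 ≤ a1=1.845 → R1 fires; X=9 R=13 A=2 E=7 Y=4
Draw 9: a1=1.476, a2=0.454, a3=0.492, a4=3.198, a0=5.620; τ=−ln(0.1736)/5.620=0.312 → t=1.493 > T=1.43: stop.
R first becomes ≥ 10 when it reaches 10 at the event at t=0.112.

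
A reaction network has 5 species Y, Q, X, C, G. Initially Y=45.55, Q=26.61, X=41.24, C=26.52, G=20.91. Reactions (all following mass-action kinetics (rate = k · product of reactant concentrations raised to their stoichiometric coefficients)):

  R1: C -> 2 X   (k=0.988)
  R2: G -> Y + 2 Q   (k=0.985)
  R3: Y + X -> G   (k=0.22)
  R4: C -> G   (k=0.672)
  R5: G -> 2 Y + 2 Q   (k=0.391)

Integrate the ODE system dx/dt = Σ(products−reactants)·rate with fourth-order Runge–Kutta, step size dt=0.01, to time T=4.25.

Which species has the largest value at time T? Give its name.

Dominant species at T: Q

RK4 with dt=0.01: 425 steps to T=4.25. Trajectory (selected grid times):
t=0.00: Y=45.55 Q=26.61 X=41.24 C=26.52 G=20.91
t=0.47: Y=31.39 Q=84.78 X=6.83 C=12.15 G=49.15
t=0.94: Y=54.35 Q=141.40 X=1.27 C=5.57 G=36.91
t=1.42: Y=74.96 Q=180.61 X=0.35 C=2.51 G=23.10
t=1.89: Y=88.15 Q=204.02 X=0.13 C=1.15 G=13.78
t=2.36: Y=96.17 Q=217.78 X=0.05 C=0.53 G=7.97
t=2.83: Y=100.86 Q=225.66 X=0.02 C=0.24 G=4.52
t=3.31: Y=103.58 Q=230.17 X=0.01 C=0.11 G=2.49
t=3.78: Y=105.07 Q=232.60 X=0.00 C=0.05 G=1.38
t=4.25: Y=105.89 Q=233.94 X=0.00 C=0.02 G=0.75
At T=4.25: Y=105.89 Q=233.94 X=0.00 C=0.02 G=0.75; the largest is Q.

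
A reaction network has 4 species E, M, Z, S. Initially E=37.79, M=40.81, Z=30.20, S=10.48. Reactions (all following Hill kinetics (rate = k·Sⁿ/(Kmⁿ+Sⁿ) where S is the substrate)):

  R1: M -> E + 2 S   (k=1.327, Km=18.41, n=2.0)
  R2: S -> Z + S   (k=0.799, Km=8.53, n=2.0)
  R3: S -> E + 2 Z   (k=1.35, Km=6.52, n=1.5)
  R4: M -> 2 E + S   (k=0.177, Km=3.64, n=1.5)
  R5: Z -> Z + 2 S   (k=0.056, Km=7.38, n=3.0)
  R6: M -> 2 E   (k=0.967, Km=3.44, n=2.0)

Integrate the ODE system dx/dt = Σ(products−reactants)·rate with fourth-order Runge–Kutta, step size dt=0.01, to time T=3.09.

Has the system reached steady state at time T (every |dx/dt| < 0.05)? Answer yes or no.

Steady state at T: no

RK4 with dt=0.01: 309 steps to T=3.09. Trajectory (selected grid times):
t=0.00: E=37.79 M=40.81 Z=30.20 S=10.48
t=0.34: E=39.25 M=40.05 Z=30.99 S=11.01
t=0.69: E=40.75 M=39.27 Z=31.82 S=11.55
t=1.03: E=42.21 M=38.52 Z=32.65 S=12.05
t=1.37: E=43.68 M=37.77 Z=33.50 S=12.55
t=1.72: E=45.19 M=37.00 Z=34.39 S=13.05
t=2.06: E=46.66 M=36.26 Z=35.26 S=13.53
t=2.40: E=48.13 M=35.51 Z=36.15 S=13.99
t=2.75: E=49.65 M=34.75 Z=37.08 S=14.46
t=3.09: E=51.12 M=34.02 Z=37.99 S=14.90
Rates at T: R1=1.0264, R2=0.6018, R3=1.0470, R4=0.1710, R5=0.0556, R6=0.9572
dx/dt at T (Σ net stoichiometry × rate): E=+4.3298, M=-2.1546, Z=+2.6957, S=+1.2881
Largest |dx/dt| is |+4.3298| (E) ≥ 0.05 → not steady.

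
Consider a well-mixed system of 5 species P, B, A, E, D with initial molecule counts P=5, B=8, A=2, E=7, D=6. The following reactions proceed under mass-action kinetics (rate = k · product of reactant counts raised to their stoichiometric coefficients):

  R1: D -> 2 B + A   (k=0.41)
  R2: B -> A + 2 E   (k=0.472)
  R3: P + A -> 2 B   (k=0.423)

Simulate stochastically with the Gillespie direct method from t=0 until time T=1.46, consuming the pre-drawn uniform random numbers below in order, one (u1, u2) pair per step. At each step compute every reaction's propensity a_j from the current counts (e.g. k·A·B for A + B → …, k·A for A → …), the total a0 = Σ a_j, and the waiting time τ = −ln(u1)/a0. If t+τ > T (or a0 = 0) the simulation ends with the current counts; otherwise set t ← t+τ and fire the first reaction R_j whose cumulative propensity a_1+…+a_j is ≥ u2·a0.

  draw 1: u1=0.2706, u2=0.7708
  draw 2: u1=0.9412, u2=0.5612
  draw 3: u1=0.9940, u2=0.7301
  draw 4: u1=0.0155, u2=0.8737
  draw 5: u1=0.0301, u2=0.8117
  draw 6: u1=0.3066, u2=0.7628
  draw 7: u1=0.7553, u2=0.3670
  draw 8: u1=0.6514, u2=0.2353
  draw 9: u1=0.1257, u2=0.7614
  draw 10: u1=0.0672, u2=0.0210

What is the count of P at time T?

P at T = 1

t=0.000: P=5 B=8 A=2 E=7 D=6
Draw 1: a1=2.460, a2=3.776, a3=4.230, a0=10.466; τ=−ln(0.2706)/10.466=0.125 → t=0.125; u2·a0=0.7708·10.466=8.067; a1+a2=6.236 < 8.067 ≤ a1+…+a3=10.466 → R3 fires; P=4 B=10 A=1 E=7 D=6
Draw 2: a1=2.460, a2=4.720, a3=1.692, a0=8.872; τ=−ln(0.9412)/8.872=0.007 → t=0.132; u2·a0=0.5612·8.872=4.979; a1=2.460 < 4.979 ≤ a1+a2=7.180 → R2 fires; P=4 B=9 A=2 E=9 D=6
Draw 3: a1=2.460, a2=4.248, a3=3.384, a0=10.092; τ=−ln(0.9940)/10.092=0.001 → t=0.132; u2·a0=0.7301·10.092=7.368; a1+a2=6.708 < 7.368 ≤ a1+…+a3=10.092 → R3 fires; P=3 B=11 A=1 E=9 D=6
Draw 4: a1=2.460, a2=5.192, a3=1.269, a0=8.921; τ=−ln(0.0155)/8.921=0.467 → t=0.599; u2·a0=0.8737·8.921=7.794; a1+a2=7.652 < 7.794 ≤ a1+…+a3=8.921 → R3 fires; P=2 B=13 A=0 E=9 D=6
Draw 5: a1=2.460, a2=6.136, a3=0.000, a0=8.596; τ=−ln(0.0301)/8.596=0.408 → t=1.007; u2·a0=0.8117·8.596=6.977; a1=2.460 < 6.977 ≤ a1+a2=8.596 → R2 fires; P=2 B=12 A=1 E=11 D=6
Draw 6: a1=2.460, a2=5.664, a3=0.846, a0=8.970; τ=−ln(0.3066)/8.970=0.132 → t=1.139; u2·a0=0.7628·8.970=6.842; a1=2.460 < 6.842 ≤ a1+a2=8.124 → R2 fires; P=2 B=11 A=2 E=13 D=6
Draw 7: a1=2.460, a2=5.192, a3=1.692, a0=9.344; τ=−ln(0.7553)/9.344=0.030 → t=1.169; u2·a0=0.3670·9.344=3.429; a1=2.460 < 3.429 ≤ a1+a2=7.652 → R2 fires; P=2 B=10 A=3 E=15 D=6
Draw 8: a1=2.460, a2=4.720, a3=2.538, a0=9.718; τ=−ln(0.6514)/9.718=0.044 → t=1.213; u2·a0=0.2353·9.718=2.287 ≤ a1=2.460 → R1 fires; P=2 B=12 A=4 E=15 D=5
Draw 9: a1=2.050, a2=5.664, a3=3.384, a0=11.098; τ=−ln(0.1257)/11.098=0.187 → t=1.400; u2·a0=0.7614·11.098=8.450; a1+a2=7.714 < 8.450 ≤ a1+…+a3=11.098 → R3 fires; P=1 B=14 A=3 E=15 D=5
Draw 10: a1=2.050, a2=6.608, a3=1.269, a0=9.927; τ=−ln(0.0672)/9.927=0.272 → t=1.672 > T=1.46: stop.
Read off P at T=1.46: 1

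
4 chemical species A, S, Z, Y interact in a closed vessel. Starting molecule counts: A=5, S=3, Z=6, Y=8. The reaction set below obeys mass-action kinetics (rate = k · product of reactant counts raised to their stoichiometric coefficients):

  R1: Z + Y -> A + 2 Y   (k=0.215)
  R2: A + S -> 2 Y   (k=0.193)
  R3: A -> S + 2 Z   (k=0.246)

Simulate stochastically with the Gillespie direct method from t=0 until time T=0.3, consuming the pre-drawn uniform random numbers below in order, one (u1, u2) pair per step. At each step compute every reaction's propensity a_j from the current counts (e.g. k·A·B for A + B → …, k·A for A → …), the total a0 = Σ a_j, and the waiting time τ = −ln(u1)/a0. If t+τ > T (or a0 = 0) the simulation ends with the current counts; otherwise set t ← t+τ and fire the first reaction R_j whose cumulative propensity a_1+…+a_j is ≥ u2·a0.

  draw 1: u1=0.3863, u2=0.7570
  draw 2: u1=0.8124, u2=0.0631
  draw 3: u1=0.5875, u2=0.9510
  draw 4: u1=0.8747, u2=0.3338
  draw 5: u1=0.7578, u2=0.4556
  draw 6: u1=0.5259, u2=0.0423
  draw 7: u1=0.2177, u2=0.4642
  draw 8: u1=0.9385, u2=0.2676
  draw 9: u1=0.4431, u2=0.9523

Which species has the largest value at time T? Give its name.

Dominant species at T: Y

t=0.000: A=5 S=3 Z=6 Y=8
Draw 1: a1=10.320, a2=2.895, a3=1.230, a0=14.445; τ=−ln(0.3863)/14.445=0.066 → t=0.066; u2·a0=0.7570·14.445=10.935; a1=10.320 < 10.935 ≤ a1+a2=13.215 → R2 fires; A=4 S=2 Z=6 Y=10
Draw 2: a1=12.900, a2=1.544, a3=0.984, a0=15.428; τ=−ln(0.8124)/15.428=0.013 → t=0.079; u2·a0=0.0631·15.428=0.974 ≤ a1=12.900 → R1 fires; A=5 S=2 Z=5 Y=11
Draw 3: a1=11.825, a2=1.930, a3=1.230, a0=14.985; τ=−ln(0.5875)/14.985=0.035 → t=0.115; u2·a0=0.9510·14.985=14.251; a1+a2=13.755 < 14.251 ≤ a1+…+a3=14.985 → R3 fires; A=4 S=3 Z=7 Y=11
Draw 4: a1=16.555, a2=2.316, a3=0.984, a0=19.855; τ=−ln(0.8747)/19.855=0.007 → t=0.122; u2·a0=0.3338·19.855=6.628 ≤ a1=16.555 → R1 fires; A=5 S=3 Z=6 Y=12
Draw 5: a1=15.480, a2=2.895, a3=1.230, a0=19.605; τ=−ln(0.7578)/19.605=0.014 → t=0.136; u2·a0=0.4556·19.605=8.932 ≤ a1=15.480 → R1 fires; A=6 S=3 Z=5 Y=13
Draw 6: a1=13.975, a2=3.474, a3=1.476, a0=18.925; τ=−ln(0.5259)/18.925=0.034 → t=0.170; u2·a0=0.0423·18.925=0.801 ≤ a1=13.975 → R1 fires; A=7 S=3 Z=4 Y=14
Draw 7: a1=12.040, a2=4.053, a3=1.722, a0=17.815; τ=−ln(0.2177)/17.815=0.086 → t=0.255; u2·a0=0.4642·17.815=8.270 ≤ a1=12.040 → R1 fires; A=8 S=3 Z=3 Y=15
Draw 8: a1=9.675, a2=4.632, a3=1.968, a0=16.275; τ=−ln(0.9385)/16.275=0.004 → t=0.259; u2·a0=0.2676·16.275=4.355 ≤ a1=9.675 → R1 fires; A=9 S=3 Z=2 Y=16
Draw 9: a1=6.880, a2=5.211, a3=2.214, a0=14.305; τ=−ln(0.4431)/14.305=0.057 → t=0.316 > T=0.3: stop.
At T=0.3: A=9 S=3 Z=2 Y=16; the largest is Y.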